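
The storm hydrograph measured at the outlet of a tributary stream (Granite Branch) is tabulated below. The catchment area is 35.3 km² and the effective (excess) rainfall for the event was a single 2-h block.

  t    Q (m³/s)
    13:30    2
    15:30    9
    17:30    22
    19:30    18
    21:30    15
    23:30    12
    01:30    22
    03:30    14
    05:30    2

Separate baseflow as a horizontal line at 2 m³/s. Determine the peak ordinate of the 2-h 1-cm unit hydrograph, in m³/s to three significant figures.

U_p ≈ 10.0 m³/s

Direct runoff: 0.0, 7.0, 20.0, 16.0, 13.0, 10.0, 20.0, 12.0, 0.0 m³/s; ΣQ_DR = 98.00 m³/s, peak = 20.0 m³/s.
Runoff depth d = ΣQ_DR·Δt / A = 98.00 × 7200 / (35.3 km²) = 19.99 mm.
The 1-cm UH is the DRH scaled by (10 mm)/d, so U_p = 20.0 × 10/19.99 = 10.0 m³/s.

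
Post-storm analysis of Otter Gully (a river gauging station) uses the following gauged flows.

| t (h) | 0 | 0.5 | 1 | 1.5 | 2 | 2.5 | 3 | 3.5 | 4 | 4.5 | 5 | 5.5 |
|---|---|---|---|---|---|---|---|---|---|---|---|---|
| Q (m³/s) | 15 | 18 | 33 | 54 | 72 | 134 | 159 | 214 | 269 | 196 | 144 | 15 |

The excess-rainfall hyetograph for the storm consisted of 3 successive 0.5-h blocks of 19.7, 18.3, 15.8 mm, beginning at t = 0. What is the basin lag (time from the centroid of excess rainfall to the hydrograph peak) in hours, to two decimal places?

t_L ≈ 3.29 h

Centroid of excess rainfall: t_c = Σ P_i·t̄_i / ΣP_i = 0.7138 h (block centres at 0.25, 0.75, 1.25 h).
Hydrograph peak occurs at t = 4 h, so basin lag t_L = 4 − 0.7138 = 3.29 h.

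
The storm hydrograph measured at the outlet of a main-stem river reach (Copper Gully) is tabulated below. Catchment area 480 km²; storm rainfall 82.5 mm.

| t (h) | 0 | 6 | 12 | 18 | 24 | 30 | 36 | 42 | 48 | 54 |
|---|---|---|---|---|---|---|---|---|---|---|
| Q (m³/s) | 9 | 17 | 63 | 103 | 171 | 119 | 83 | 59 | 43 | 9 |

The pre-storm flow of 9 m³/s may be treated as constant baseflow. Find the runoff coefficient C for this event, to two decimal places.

C ≈ 0.32

ΣQ_DR = 586.0 m³/s; V = ΣQ_DR·Δt = 1.266 × 10^7 m³.
Runoff depth d = V / A = 26.37 mm.
C = d / P = 26.37 / 82.5 = 0.32.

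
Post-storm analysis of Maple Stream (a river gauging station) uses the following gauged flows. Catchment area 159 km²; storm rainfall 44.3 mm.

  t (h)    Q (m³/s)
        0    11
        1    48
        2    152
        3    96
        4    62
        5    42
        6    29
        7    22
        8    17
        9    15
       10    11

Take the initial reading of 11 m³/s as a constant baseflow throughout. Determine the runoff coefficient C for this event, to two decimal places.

ΣQ_DR = 384.0 m³/s; V = ΣQ_DR·Δt = 1.382 × 10^6 m³.
Runoff depth d = V / A = 8.694 mm.
C = d / P = 8.694 / 44.3 = 0.20.

C ≈ 0.20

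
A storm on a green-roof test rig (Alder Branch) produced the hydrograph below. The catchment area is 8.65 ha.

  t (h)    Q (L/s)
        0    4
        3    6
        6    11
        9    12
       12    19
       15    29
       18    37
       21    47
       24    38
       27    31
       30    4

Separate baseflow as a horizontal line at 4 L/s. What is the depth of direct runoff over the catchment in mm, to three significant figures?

Direct runoff: 0.0, 2.0, 7.0, 8.0, 15.0, 25.0, 33.0, 43.0, 34.0, 27.0, 0.0 L/s; ΣQ_DR = 194.0 L/s.
V = ΣQ_DR · Δt = 194.0 × 10800 s = 2.095 × 10^6 L.
Over A = 8.65 ha, depth = V / A = 24.2 mm.

d ≈ 24.2 mm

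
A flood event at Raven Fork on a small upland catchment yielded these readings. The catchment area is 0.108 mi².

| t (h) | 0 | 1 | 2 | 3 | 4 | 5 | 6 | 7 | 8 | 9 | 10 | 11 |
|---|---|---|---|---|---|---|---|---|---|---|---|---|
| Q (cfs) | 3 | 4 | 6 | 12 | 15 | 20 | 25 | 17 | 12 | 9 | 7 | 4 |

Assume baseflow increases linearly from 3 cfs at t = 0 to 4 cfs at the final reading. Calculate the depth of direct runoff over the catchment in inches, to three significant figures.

Direct runoff: 0.00, 0.91, 2.82, 8.73, 11.64, 16.55, 21.45, 13.36, 8.27, 5.18, 3.09, 0.00 cfs; ΣQ_DR = 92.00 cfs.
V = ΣQ_DR · Δt = 92.00 × 3600 s = 3.312 × 10^5 ft³.
Over A = 0.108 mi², depth = V / A = 1.32 in.

d ≈ 1.32 in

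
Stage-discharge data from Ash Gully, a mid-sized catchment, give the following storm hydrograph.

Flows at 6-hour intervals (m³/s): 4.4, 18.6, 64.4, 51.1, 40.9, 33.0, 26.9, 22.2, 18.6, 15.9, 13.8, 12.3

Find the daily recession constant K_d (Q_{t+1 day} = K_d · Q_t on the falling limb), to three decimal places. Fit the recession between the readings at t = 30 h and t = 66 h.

K_d ≈ 0.518

Between t = 30 h and t = 66 h the flow falls from 33.0 to 12.3 m³/s over 6×6 h = 36 h.
Per-interval ratio K = (12.3/33.0)^(1/6) = 0.8483; K_d = K^(24/6) = 0.518.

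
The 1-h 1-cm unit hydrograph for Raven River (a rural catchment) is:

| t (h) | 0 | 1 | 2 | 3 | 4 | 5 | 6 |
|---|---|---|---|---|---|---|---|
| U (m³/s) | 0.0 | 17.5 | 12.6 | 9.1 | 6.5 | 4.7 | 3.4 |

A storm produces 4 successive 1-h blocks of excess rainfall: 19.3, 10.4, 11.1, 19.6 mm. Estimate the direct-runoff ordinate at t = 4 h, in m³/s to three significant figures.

Q ≈ 70.3 m³/s

By discrete convolution, Q_j = Σ (P_i / 10 mm) · U_{j−i}.
At t = 4 h (j=4): Q = (19.3/10)·6.5 + (10.4/10)·9.1 + (11.1/10)·12.6 + (19.6/10)·17.5 = 70.3 m³/s.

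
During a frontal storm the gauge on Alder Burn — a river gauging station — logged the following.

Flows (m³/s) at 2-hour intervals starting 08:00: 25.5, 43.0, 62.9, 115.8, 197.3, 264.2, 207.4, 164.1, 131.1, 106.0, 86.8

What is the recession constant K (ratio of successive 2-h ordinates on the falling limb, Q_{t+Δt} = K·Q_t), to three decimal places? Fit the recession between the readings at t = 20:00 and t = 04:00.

K ≈ 0.804

Using the recession-limb readings at t = 20:00 and t = 04:00: Q falls from 207.4 to 86.8 m³/s over 4 intervals.
K = (Q₂/Q₁)^(1/4) = (86.8/207.4)^(1/4) = 0.804.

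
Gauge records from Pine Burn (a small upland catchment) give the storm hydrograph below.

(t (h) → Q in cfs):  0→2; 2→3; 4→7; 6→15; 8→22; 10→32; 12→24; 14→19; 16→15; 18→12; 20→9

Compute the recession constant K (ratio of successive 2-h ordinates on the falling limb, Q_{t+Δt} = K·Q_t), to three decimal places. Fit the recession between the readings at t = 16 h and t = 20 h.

Using the recession-limb readings at t = 16 h and t = 20 h: Q falls from 15 to 9 cfs over 2 intervals.
K = (Q₂/Q₁)^(1/2) = (9/15)^(1/2) = 0.775.

K ≈ 0.775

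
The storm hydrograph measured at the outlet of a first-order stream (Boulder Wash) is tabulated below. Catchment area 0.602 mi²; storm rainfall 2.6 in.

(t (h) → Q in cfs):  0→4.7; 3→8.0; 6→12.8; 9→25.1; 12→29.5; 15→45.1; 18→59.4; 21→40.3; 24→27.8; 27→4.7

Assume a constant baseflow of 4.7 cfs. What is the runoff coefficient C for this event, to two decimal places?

C ≈ 0.62

ΣQ_DR = 210.4 cfs; V = ΣQ_DR·Δt = 2.272 × 10^6 ft³.
Runoff depth d = V / A = 1.625 in.
C = d / P = 1.625 / 2.6 = 0.62.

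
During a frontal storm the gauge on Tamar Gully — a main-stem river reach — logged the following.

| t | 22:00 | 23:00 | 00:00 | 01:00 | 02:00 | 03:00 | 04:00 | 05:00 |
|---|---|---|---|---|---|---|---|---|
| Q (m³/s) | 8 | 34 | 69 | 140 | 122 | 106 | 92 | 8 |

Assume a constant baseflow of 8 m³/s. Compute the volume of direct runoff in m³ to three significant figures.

V ≈ 1.85 × 10^6 m³

Direct-runoff ordinates (Q − Q_b): 0.0, 26.0, 61.0, 132.0, 114.0, 98.0, 84.0, 0.0 m³/s.
ΣQ_DR = 515.0 m³/s.
With Δt = 1 h = 3600 s, V = ΣQ_DR · Δt = 515.0 × 3600 = 1.85 × 10^6 m³.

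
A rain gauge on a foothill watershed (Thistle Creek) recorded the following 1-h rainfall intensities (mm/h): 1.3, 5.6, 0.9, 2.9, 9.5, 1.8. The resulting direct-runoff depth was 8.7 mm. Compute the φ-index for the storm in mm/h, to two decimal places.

φ ≈ 3.20 mm/h

Only the 2 blocks with intensity above φ contribute runoff: 5.6, 9.5 mm/h.
Σ(I−φ)·Δt = d  ⇒  (5.6+9.5 − 2φ)·1 = 8.7
φ = (15.10 − 8.7/1) / 2 = 3.20 mm/h.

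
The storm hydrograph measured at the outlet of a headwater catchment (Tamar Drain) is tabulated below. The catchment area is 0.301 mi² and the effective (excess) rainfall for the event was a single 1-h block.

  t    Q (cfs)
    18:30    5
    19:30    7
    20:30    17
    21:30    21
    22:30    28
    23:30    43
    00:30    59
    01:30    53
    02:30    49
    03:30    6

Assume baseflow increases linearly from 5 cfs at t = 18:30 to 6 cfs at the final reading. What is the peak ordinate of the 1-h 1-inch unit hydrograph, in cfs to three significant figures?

Direct runoff: 0.00, 1.89, 11.78, 15.67, 22.56, 37.44, 53.33, 47.22, 43.11, 0.00 cfs; ΣQ_DR = 233.0 cfs, peak = 53.33 cfs.
Runoff depth d = ΣQ_DR·Δt / A = 233.0 × 3600 / (0.301 mi²) = 1.200 in.
The 1-inch UH is the DRH scaled by (1 in)/d, so U_p = 53.33 × 1/1.200 = 44.5 cfs.

U_p ≈ 44.5 cfs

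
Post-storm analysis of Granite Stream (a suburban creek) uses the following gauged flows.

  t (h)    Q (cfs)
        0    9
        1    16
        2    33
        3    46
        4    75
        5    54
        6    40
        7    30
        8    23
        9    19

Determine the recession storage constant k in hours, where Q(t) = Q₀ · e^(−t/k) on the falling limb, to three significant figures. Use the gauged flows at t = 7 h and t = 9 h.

k ≈ 4.38 h

On the falling limb, Q drops from 30 to 19 cfs between t = 7 h and t = 9 h (Δt = 2 h).
k = −Δt / ln(Q₂/Q₁) = −2 / ln(19/30) = 4.38 h.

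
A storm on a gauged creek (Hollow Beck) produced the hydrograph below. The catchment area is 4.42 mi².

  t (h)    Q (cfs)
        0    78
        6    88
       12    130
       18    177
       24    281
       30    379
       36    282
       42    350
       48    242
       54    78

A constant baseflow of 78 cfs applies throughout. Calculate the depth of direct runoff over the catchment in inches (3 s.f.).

d ≈ 2.75 in

Direct runoff: 0.0, 10.0, 52.0, 99.0, 203.0, 301.0, 204.0, 272.0, 164.0, 0.0 cfs; ΣQ_DR = 1305 cfs.
V = ΣQ_DR · Δt = 1305 × 21600 s = 2.819 × 10^7 ft³.
Over A = 4.42 mi², depth = V / A = 2.75 in.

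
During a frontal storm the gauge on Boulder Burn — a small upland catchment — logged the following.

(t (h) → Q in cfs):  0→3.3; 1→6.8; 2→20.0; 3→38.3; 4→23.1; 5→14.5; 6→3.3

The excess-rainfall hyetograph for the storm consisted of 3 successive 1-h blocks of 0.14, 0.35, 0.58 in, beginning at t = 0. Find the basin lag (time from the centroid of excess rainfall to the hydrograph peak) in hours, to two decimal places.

t_L ≈ 1.09 h

Centroid of excess rainfall: t_c = Σ P_i·t̄_i / ΣP_i = 1.9112 h (block centres at 0.5, 1.5, 2.5 h).
Hydrograph peak occurs at t = 3 h, so basin lag t_L = 3 − 1.9112 = 1.09 h.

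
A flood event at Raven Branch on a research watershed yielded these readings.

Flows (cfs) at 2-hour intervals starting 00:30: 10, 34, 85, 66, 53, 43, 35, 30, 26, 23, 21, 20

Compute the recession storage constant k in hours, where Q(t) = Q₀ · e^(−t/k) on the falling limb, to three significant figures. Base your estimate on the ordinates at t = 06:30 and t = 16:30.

On the falling limb, Q drops from 66 to 26 cfs between t = 06:30 and t = 16:30 (Δt = 10 h).
k = −Δt / ln(Q₂/Q₁) = −10 / ln(26/66) = 10.7 h.

k ≈ 10.7 h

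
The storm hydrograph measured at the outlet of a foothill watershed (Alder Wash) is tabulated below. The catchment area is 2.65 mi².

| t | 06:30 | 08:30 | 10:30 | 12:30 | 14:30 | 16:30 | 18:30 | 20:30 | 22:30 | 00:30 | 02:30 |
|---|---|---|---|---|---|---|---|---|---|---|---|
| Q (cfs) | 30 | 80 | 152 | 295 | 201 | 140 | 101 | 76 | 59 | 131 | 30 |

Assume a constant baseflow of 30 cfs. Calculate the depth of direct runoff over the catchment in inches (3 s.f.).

Direct runoff: 0.0, 50.0, 122.0, 265.0, 171.0, 110.0, 71.0, 46.0, 29.0, 101.0, 0.0 cfs; ΣQ_DR = 965.0 cfs.
V = ΣQ_DR · Δt = 965.0 × 7200 s = 6.948 × 10^6 ft³.
Over A = 2.65 mi², depth = V / A = 1.13 in.

d ≈ 1.13 in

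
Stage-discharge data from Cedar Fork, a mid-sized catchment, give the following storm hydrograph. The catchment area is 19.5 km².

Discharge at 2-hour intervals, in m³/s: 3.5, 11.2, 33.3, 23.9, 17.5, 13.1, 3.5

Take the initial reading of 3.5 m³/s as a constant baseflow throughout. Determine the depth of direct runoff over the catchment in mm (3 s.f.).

Direct runoff: 0.0, 7.7, 29.8, 20.4, 14.0, 9.6, 0.0 m³/s; ΣQ_DR = 81.50 m³/s.
V = ΣQ_DR · Δt = 81.50 × 7200 s = 5.868 × 10^5 m³.
Over A = 19.5 km², depth = V / A = 30.1 mm.

d ≈ 30.1 mm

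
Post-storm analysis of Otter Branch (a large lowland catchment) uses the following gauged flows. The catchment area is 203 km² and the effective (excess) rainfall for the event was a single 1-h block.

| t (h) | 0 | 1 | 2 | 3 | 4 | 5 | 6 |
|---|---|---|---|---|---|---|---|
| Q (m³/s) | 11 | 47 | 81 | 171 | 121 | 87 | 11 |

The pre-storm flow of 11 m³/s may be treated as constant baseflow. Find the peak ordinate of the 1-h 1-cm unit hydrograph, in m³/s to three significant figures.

U_p ≈ 200 m³/s

Direct runoff: 0.0, 36.0, 70.0, 160.0, 110.0, 76.0, 0.0 m³/s; ΣQ_DR = 452.0 m³/s, peak = 160.0 m³/s.
Runoff depth d = ΣQ_DR·Δt / A = 452.0 × 3600 / (203 km²) = 8.016 mm.
The 1-cm UH is the DRH scaled by (10 mm)/d, so U_p = 160.0 × 10/8.016 = 200 m³/s.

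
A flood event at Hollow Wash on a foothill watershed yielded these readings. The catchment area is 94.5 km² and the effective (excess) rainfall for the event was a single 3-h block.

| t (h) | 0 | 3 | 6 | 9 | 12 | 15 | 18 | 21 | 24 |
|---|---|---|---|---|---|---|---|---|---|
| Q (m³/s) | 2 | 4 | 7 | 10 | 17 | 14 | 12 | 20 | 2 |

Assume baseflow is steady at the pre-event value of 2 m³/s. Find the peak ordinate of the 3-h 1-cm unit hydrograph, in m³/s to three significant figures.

U_p ≈ 22.5 m³/s

Direct runoff: 0.0, 2.0, 5.0, 8.0, 15.0, 12.0, 10.0, 18.0, 0.0 m³/s; ΣQ_DR = 70.00 m³/s, peak = 18.0 m³/s.
Runoff depth d = ΣQ_DR·Δt / A = 70.00 × 10800 / (94.5 km²) = 8.000 mm.
The 1-cm UH is the DRH scaled by (10 mm)/d, so U_p = 18.0 × 10/8.000 = 22.5 m³/s.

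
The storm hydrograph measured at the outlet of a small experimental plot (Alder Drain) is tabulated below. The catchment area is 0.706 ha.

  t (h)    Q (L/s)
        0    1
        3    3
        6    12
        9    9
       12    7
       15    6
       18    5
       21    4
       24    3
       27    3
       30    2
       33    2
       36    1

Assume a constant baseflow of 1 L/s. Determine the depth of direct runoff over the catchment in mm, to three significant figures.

d ≈ 68.8 mm

Direct runoff: 0.0, 2.0, 11.0, 8.0, 6.0, 5.0, 4.0, 3.0, 2.0, 2.0, 1.0, 1.0, 0.0 L/s; ΣQ_DR = 45.00 L/s.
V = ΣQ_DR · Δt = 45.00 × 10800 s = 4.860 × 10^5 L.
Over A = 0.706 ha, depth = V / A = 68.8 mm.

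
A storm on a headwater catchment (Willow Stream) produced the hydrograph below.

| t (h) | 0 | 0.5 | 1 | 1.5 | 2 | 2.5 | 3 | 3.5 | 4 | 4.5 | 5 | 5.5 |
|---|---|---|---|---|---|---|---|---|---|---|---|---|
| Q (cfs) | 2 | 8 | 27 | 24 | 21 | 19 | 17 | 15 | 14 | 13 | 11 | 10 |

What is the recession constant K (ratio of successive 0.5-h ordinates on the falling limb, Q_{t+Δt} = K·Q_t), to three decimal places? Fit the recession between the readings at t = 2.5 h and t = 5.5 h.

K ≈ 0.899

Using the recession-limb readings at t = 2.5 h and t = 5.5 h: Q falls from 19 to 10 cfs over 6 intervals.
K = (Q₂/Q₁)^(1/6) = (10/19)^(1/6) = 0.899.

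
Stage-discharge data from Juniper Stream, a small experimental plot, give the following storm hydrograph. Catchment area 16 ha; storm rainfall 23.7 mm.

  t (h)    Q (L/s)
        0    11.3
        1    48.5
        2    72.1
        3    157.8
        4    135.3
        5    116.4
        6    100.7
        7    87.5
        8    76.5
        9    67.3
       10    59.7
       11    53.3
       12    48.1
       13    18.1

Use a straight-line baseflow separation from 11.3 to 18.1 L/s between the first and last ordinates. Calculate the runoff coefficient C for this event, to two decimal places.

ΣQ_DR = 846.8 L/s; V = ΣQ_DR·Δt = 3.048 × 10^6 L.
Runoff depth d = V / A = 19.05 mm.
C = d / P = 19.05 / 23.7 = 0.80.

C ≈ 0.80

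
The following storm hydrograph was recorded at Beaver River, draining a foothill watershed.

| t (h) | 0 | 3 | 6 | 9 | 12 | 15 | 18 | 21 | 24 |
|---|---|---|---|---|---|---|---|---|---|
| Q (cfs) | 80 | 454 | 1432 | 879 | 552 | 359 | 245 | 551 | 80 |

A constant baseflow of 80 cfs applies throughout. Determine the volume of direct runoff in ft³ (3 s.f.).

V ≈ 4.22 × 10^7 ft³

Direct-runoff ordinates (Q − Q_b): 0.0, 374.0, 1352.0, 799.0, 472.0, 279.0, 165.0, 471.0, 0.0 cfs.
ΣQ_DR = 3912 cfs.
With Δt = 3 h = 10800 s, V = ΣQ_DR · Δt = 3912 × 10800 = 4.22 × 10^7 ft³.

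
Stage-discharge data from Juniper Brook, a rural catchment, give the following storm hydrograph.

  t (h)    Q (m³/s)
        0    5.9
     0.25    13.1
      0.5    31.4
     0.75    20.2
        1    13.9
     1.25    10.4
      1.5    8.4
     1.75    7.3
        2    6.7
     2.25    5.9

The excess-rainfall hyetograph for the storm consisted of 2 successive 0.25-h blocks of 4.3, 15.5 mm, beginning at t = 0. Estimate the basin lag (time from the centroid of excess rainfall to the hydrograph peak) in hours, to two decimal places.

Centroid of excess rainfall: t_c = Σ P_i·t̄_i / ΣP_i = 0.3207 h (block centres at 0.125, 0.375 h).
Hydrograph peak occurs at t = 0.5 h, so basin lag t_L = 0.5 − 0.3207 = 0.18 h.

t_L ≈ 0.18 h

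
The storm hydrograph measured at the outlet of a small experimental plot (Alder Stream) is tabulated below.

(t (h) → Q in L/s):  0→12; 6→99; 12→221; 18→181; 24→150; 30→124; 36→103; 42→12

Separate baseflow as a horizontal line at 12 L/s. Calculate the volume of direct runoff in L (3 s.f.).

Direct-runoff ordinates (Q − Q_b): 0.0, 87.0, 209.0, 169.0, 138.0, 112.0, 91.0, 0.0 L/s.
ΣQ_DR = 806.0 L/s.
With Δt = 6 h = 21600 s, V = ΣQ_DR · Δt = 806.0 × 21600 = 1.74 × 10^7 L.

V ≈ 1.74 × 10^7 L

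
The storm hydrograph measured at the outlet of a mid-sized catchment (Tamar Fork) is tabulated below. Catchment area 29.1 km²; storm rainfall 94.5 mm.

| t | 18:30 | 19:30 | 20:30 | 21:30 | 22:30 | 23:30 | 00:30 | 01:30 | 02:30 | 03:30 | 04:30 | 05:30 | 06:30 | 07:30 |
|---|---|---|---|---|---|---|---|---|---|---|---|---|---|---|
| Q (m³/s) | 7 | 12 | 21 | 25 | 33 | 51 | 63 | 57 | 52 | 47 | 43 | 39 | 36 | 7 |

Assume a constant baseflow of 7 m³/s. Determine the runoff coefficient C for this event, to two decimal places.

ΣQ_DR = 395.0 m³/s; V = ΣQ_DR·Δt = 1.422 × 10^6 m³.
Runoff depth d = V / A = 48.87 mm.
C = d / P = 48.87 / 94.5 = 0.52.

C ≈ 0.52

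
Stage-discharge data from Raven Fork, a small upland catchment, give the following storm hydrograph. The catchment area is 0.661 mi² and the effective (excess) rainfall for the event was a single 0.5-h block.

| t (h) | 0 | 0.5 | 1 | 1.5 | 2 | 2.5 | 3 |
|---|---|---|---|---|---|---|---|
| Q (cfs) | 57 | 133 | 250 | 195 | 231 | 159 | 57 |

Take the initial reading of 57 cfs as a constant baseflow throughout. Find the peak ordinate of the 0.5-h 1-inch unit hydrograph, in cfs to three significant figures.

Direct runoff: 0.0, 76.0, 193.0, 138.0, 174.0, 102.0, 0.0 cfs; ΣQ_DR = 683.0 cfs, peak = 193.0 cfs.
Runoff depth d = ΣQ_DR·Δt / A = 683.0 × 1800 / (0.661 mi²) = 0.8006 in.
The 1-inch UH is the DRH scaled by (1 in)/d, so U_p = 193.0 × 1/0.8006 = 241 cfs.

U_p ≈ 241 cfs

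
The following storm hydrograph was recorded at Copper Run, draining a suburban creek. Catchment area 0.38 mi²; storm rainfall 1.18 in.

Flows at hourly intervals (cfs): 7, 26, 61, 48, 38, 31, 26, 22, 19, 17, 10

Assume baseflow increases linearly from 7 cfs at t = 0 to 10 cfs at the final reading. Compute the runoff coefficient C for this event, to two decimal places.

ΣQ_DR = 211.5 cfs; V = ΣQ_DR·Δt = 7.614 × 10^5 ft³.
Runoff depth d = V / A = 0.8625 in.
C = d / P = 0.8625 / 1.18 = 0.73.

C ≈ 0.73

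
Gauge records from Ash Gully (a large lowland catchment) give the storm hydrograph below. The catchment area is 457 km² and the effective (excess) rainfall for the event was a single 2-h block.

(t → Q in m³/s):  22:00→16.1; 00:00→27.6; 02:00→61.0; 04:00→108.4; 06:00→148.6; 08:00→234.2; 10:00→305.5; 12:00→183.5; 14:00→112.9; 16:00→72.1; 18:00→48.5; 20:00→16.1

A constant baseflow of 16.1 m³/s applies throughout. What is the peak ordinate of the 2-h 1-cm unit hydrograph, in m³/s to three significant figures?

U_p ≈ 161 m³/s

Direct runoff: 0.0, 11.5, 44.9, 92.3, 132.5, 218.1, 289.4, 167.4, 96.8, 56.0, 32.4, 0.0 m³/s; ΣQ_DR = 1141 m³/s, peak = 289.4 m³/s.
Runoff depth d = ΣQ_DR·Δt / A = 1141 × 7200 / (457 km²) = 17.98 mm.
The 1-cm UH is the DRH scaled by (10 mm)/d, so U_p = 289.4 × 10/17.98 = 161 m³/s.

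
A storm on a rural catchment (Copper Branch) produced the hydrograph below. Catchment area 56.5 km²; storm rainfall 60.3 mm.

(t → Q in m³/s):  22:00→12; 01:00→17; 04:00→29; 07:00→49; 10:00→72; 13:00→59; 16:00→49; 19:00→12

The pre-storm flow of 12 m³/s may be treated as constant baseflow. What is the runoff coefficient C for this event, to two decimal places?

C ≈ 0.64

ΣQ_DR = 203.0 m³/s; V = ΣQ_DR·Δt = 2.192 × 10^6 m³.
Runoff depth d = V / A = 38.80 mm.
C = d / P = 38.80 / 60.3 = 0.64.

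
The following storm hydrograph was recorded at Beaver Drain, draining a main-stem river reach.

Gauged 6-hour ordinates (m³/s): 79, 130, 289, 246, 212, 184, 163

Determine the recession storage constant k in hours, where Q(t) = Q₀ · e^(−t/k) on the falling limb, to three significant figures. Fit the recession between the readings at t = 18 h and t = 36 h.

k ≈ 43.7 h

On the falling limb, Q drops from 246 to 163 m³/s between t = 18 h and t = 36 h (Δt = 18 h).
k = −Δt / ln(Q₂/Q₁) = −18 / ln(163/246) = 43.7 h.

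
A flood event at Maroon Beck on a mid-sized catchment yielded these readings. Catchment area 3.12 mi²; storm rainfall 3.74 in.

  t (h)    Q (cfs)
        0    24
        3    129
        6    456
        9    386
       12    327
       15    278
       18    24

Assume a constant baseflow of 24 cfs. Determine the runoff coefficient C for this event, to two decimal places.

C ≈ 0.58

ΣQ_DR = 1456 cfs; V = ΣQ_DR·Δt = 1.572 × 10^7 ft³.
Runoff depth d = V / A = 2.169 in.
C = d / P = 2.169 / 3.74 = 0.58.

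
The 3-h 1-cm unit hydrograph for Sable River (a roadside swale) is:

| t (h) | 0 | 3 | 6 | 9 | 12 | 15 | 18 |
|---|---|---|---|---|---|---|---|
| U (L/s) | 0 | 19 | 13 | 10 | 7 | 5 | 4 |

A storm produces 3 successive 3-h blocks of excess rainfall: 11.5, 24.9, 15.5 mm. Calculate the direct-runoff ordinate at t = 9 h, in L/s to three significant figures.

By discrete convolution, Q_j = Σ (P_i / 10 mm) · U_{j−i}.
At t = 9 h (j=3): Q = (11.5/10)·10 + (24.9/10)·13 + (15.5/10)·19 = 73.3 L/s.

Q ≈ 73.3 L/s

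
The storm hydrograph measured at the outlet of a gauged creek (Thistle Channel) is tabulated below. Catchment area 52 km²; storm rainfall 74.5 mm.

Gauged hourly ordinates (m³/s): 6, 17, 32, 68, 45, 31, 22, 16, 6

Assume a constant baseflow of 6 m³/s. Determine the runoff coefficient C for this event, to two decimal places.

C ≈ 0.18

ΣQ_DR = 189.0 m³/s; V = ΣQ_DR·Δt = 6.804 × 10^5 m³.
Runoff depth d = V / A = 13.08 mm.
C = d / P = 13.08 / 74.5 = 0.18.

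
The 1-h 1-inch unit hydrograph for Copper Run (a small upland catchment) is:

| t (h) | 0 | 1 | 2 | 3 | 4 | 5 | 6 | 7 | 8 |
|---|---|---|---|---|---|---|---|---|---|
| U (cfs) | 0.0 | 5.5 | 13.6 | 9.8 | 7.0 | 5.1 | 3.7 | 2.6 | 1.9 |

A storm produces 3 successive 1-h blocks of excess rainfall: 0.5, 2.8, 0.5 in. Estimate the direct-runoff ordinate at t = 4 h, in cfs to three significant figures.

By discrete convolution, Q_j = Σ (P_i / 1 in) · U_{j−i}.
At t = 4 h (j=4): Q = (0.5/1)·7.0 + (2.8/1)·9.8 + (0.5/1)·13.6 = 37.7 cfs.

Q ≈ 37.7 cfs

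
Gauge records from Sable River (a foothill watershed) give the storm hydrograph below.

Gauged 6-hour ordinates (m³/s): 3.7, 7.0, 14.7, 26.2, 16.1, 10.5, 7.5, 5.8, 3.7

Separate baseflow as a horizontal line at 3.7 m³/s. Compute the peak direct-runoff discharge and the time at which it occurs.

Q_p = 22.5 m³/s at t = 18 h

Subtracting baseflow gives direct-runoff ordinates: 0.0, 3.3, 11.0, 22.5, 12.4, 6.8, 3.8, 2.1, 0.0 m³/s.
The maximum is 22.5 m³/s, occurring at the reading for t = 18 h.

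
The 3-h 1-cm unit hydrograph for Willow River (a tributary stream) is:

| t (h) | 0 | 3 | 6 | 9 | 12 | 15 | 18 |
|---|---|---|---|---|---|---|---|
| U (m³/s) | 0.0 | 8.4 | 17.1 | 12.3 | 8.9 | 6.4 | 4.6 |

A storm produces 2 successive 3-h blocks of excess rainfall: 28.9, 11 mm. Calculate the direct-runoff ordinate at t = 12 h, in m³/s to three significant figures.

By discrete convolution, Q_j = Σ (P_i / 10 mm) · U_{j−i}.
At t = 12 h (j=4): Q = (28.9/10)·8.9 + (11/10)·12.3 = 39.3 m³/s.

Q ≈ 39.3 m³/s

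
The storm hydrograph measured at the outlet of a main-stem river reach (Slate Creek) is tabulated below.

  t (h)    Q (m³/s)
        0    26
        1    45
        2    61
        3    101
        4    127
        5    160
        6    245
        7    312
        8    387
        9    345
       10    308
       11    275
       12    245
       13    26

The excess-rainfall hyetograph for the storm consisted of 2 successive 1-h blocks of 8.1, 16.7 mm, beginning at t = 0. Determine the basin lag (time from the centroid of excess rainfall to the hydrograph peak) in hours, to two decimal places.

t_L ≈ 6.83 h

Centroid of excess rainfall: t_c = Σ P_i·t̄_i / ΣP_i = 1.1734 h (block centres at 0.5, 1.5 h).
Hydrograph peak occurs at t = 8 h, so basin lag t_L = 8 − 1.1734 = 6.83 h.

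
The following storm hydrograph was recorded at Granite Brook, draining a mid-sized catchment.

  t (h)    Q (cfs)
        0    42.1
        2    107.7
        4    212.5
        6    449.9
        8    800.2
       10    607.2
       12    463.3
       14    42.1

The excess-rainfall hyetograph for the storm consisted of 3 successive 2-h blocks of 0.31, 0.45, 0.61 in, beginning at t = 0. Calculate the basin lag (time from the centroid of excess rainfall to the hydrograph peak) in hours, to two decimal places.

t_L ≈ 4.56 h

Centroid of excess rainfall: t_c = Σ P_i·t̄_i / ΣP_i = 3.4380 h (block centres at 1, 3, 5 h).
Hydrograph peak occurs at t = 8 h, so basin lag t_L = 8 − 3.4380 = 4.56 h.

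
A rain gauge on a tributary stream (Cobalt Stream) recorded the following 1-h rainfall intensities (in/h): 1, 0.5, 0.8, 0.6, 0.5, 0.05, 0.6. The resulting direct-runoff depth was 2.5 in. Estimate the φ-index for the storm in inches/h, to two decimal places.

Only the 6 blocks with intensity above φ contribute runoff: 1, 0.5, 0.8, 0.6, 0.5, 0.6 in/h.
Σ(I−φ)·Δt = d  ⇒  (1+0.5+0.8+0.6+0.5+0.6 − 6φ)·1 = 2.5
φ = (4.000 − 2.5/1) / 6 = 0.25 in/h.

φ ≈ 0.25 in/h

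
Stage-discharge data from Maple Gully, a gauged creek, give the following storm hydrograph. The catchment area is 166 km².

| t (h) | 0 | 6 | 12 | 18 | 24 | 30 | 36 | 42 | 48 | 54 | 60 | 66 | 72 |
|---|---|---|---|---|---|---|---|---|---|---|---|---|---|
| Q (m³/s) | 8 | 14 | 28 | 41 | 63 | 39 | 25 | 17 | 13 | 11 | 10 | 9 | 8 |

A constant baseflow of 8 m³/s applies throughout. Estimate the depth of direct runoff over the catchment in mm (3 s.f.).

Direct runoff: 0.0, 6.0, 20.0, 33.0, 55.0, 31.0, 17.0, 9.0, 5.0, 3.0, 2.0, 1.0, 0.0 m³/s; ΣQ_DR = 182.0 m³/s.
V = ΣQ_DR · Δt = 182.0 × 21600 s = 3.931 × 10^6 m³.
Over A = 166 km², depth = V / A = 23.7 mm.

d ≈ 23.7 mm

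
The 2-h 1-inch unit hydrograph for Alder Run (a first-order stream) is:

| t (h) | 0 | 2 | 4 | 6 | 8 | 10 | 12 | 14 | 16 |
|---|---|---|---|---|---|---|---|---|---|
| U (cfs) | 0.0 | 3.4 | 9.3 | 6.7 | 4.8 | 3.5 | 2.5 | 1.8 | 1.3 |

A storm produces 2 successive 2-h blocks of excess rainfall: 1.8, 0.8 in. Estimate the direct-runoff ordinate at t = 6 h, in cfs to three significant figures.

By discrete convolution, Q_j = Σ (P_i / 1 in) · U_{j−i}.
At t = 6 h (j=3): Q = (1.8/1)·6.7 + (0.8/1)·9.3 = 19.5 cfs.

Q ≈ 19.5 cfs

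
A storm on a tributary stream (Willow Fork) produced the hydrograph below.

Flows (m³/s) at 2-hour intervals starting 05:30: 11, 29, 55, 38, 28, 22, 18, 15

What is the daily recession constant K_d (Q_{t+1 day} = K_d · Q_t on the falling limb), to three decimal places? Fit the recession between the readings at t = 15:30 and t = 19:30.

Between t = 15:30 and t = 19:30 the flow falls from 22 to 15 m³/s over 2×2 h = 4 h.
Per-interval ratio K = (15/22)^(1/2) = 0.8257; K_d = K^(24/2) = 0.100.

K_d ≈ 0.100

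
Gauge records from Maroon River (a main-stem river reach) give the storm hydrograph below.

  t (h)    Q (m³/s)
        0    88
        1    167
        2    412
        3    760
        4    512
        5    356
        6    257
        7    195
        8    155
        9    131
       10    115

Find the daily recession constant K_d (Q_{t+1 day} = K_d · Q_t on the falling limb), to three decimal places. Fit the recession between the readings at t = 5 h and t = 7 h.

K_d ≈ 0.001

Between t = 5 h and t = 7 h the flow falls from 356 to 195 m³/s over 2×1 h = 2 h.
Per-interval ratio K = (195/356)^(1/2) = 0.7401; K_d = K^(24/1) = 0.001.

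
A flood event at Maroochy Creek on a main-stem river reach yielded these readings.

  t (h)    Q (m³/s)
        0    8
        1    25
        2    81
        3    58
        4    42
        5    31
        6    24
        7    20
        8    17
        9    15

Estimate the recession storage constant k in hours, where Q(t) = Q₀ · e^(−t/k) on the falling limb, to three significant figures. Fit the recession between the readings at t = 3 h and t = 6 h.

k ≈ 3.40 h

On the falling limb, Q drops from 58 to 24 m³/s between t = 3 h and t = 6 h (Δt = 3 h).
k = −Δt / ln(Q₂/Q₁) = −3 / ln(24/58) = 3.40 h.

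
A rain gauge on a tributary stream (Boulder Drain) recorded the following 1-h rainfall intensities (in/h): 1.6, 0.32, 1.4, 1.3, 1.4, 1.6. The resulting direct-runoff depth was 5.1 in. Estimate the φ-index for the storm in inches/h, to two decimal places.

Only the 5 blocks with intensity above φ contribute runoff: 1.6, 1.4, 1.3, 1.4, 1.6 in/h.
Σ(I−φ)·Δt = d  ⇒  (1.6+1.4+1.3+1.4+1.6 − 5φ)·1 = 5.1
φ = (7.300 − 5.1/1) / 5 = 0.44 in/h.

φ ≈ 0.44 in/h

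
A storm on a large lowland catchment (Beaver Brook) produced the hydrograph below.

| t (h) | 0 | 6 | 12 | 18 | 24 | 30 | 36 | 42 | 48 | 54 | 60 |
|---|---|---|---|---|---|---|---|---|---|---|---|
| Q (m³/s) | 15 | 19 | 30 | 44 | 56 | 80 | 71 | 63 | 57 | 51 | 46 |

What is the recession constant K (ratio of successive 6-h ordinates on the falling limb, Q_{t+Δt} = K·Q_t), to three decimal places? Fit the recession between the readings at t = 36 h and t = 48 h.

Using the recession-limb readings at t = 36 h and t = 48 h: Q falls from 71 to 57 m³/s over 2 intervals.
K = (Q₂/Q₁)^(1/2) = (57/71)^(1/2) = 0.896.

K ≈ 0.896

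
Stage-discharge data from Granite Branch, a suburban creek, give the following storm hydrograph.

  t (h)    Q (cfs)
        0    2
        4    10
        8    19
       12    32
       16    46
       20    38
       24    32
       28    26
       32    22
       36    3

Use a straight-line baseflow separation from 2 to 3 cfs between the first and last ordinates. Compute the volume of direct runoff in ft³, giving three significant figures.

Direct-runoff ordinates (Q − Q_b): 0.00, 7.89, 16.78, 29.67, 43.56, 35.44, 29.33, 23.22, 19.11, 0.00 cfs.
ΣQ_DR = 205.0 cfs.
With Δt = 4 h = 14400 s, V = ΣQ_DR · Δt = 205.0 × 14400 = 2.95 × 10^6 ft³.

V ≈ 2.95 × 10^6 ft³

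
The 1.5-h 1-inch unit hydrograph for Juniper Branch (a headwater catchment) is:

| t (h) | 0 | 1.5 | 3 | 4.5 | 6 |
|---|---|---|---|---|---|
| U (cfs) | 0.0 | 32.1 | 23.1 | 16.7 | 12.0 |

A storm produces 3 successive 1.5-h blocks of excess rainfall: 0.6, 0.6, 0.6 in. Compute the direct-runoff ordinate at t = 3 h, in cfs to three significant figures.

By discrete convolution, Q_j = Σ (P_i / 1 in) · U_{j−i}.
At t = 3 h (j=2): Q = (0.6/1)·23.1 + (0.6/1)·32.1 + (0.6/1)·0.0 = 33.1 cfs.

Q ≈ 33.1 cfs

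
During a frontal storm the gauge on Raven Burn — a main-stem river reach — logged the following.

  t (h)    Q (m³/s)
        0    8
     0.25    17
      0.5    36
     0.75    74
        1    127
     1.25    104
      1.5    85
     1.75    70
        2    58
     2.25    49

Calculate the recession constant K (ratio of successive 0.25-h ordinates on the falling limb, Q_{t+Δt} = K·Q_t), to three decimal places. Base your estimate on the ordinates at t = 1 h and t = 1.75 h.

Using the recession-limb readings at t = 1 h and t = 1.75 h: Q falls from 127 to 70 m³/s over 3 intervals.
K = (Q₂/Q₁)^(1/3) = (70/127)^(1/3) = 0.820.

K ≈ 0.820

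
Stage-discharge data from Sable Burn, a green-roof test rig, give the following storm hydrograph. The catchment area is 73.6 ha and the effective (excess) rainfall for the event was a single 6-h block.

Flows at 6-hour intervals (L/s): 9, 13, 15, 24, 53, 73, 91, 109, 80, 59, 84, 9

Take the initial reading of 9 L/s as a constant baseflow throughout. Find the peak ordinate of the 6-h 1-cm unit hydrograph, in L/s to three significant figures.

U_p ≈ 66.7 L/s

Direct runoff: 0.0, 4.0, 6.0, 15.0, 44.0, 64.0, 82.0, 100.0, 71.0, 50.0, 75.0, 0.0 L/s; ΣQ_DR = 511.0 L/s, peak = 100.0 L/s.
Runoff depth d = ΣQ_DR·Δt / A = 511.0 × 21600 / (73.6 ha) = 15.00 mm.
The 1-cm UH is the DRH scaled by (10 mm)/d, so U_p = 100.0 × 10/15.00 = 66.7 L/s.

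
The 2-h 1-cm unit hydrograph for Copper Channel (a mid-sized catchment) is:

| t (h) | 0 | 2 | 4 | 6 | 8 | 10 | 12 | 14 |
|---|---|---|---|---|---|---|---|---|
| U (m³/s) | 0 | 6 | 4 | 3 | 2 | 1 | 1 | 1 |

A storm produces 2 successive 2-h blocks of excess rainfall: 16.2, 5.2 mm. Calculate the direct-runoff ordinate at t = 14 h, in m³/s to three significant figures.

Q ≈ 2.14 m³/s

By discrete convolution, Q_j = Σ (P_i / 10 mm) · U_{j−i}.
At t = 14 h (j=7): Q = (16.2/10)·1 + (5.2/10)·1 = 2.14 m³/s.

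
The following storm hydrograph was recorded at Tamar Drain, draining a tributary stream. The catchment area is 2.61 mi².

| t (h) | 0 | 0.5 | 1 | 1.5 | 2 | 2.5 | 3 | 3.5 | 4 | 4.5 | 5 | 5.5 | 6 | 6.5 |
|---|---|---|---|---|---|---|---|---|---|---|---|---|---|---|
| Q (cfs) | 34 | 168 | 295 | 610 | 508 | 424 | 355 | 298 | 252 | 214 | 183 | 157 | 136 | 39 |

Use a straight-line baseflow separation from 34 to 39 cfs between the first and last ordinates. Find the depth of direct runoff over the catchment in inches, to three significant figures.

d ≈ 0.939 in

Direct runoff: 0.00, 133.62, 260.23, 574.85, 472.46, 388.08, 318.69, 261.31, 214.92, 176.54, 145.15, 118.77, 97.38, 0.00 cfs; ΣQ_DR = 3162 cfs.
V = ΣQ_DR · Δt = 3162 × 1800 s = 5.692 × 10^6 ft³.
Over A = 2.61 mi², depth = V / A = 0.939 in.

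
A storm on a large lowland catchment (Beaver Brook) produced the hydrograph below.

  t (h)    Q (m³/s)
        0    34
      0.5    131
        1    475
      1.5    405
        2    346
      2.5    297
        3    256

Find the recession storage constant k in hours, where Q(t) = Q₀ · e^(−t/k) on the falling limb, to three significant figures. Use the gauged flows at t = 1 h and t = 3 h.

k ≈ 3.24 h

On the falling limb, Q drops from 475 to 256 m³/s between t = 1 h and t = 3 h (Δt = 2 h).
k = −Δt / ln(Q₂/Q₁) = −2 / ln(256/475) = 3.24 h.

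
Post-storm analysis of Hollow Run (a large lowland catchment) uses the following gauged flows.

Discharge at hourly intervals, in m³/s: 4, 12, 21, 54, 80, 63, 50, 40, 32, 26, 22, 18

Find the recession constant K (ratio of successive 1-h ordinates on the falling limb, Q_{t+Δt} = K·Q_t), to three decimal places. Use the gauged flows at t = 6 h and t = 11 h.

Using the recession-limb readings at t = 6 h and t = 11 h: Q falls from 50 to 18 m³/s over 5 intervals.
K = (Q₂/Q₁)^(1/5) = (18/50)^(1/5) = 0.815.

K ≈ 0.815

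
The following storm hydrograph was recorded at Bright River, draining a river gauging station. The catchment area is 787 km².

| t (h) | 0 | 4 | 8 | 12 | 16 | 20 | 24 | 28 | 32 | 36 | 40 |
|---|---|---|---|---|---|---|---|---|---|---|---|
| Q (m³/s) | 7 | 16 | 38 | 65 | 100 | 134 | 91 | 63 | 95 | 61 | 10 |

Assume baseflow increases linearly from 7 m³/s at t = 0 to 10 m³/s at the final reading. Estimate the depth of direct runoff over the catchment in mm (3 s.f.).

Direct runoff: 0.00, 8.70, 30.40, 57.10, 91.80, 125.50, 82.20, 53.90, 85.60, 51.30, 0.00 m³/s; ΣQ_DR = 586.5 m³/s.
V = ΣQ_DR · Δt = 586.5 × 14400 s = 8.446 × 10^6 m³.
Over A = 787 km², depth = V / A = 10.7 mm.

d ≈ 10.7 mm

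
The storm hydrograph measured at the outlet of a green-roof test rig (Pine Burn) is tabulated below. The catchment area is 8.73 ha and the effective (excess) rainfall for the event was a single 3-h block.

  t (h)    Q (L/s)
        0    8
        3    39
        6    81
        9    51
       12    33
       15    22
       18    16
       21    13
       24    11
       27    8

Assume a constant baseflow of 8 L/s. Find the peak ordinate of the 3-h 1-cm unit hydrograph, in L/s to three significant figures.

Direct runoff: 0.0, 31.0, 73.0, 43.0, 25.0, 14.0, 8.0, 5.0, 3.0, 0.0 L/s; ΣQ_DR = 202.0 L/s, peak = 73.0 L/s.
Runoff depth d = ΣQ_DR·Δt / A = 202.0 × 10800 / (8.73 ha) = 24.99 mm.
The 1-cm UH is the DRH scaled by (10 mm)/d, so U_p = 73.0 × 10/24.99 = 29.2 L/s.

U_p ≈ 29.2 L/s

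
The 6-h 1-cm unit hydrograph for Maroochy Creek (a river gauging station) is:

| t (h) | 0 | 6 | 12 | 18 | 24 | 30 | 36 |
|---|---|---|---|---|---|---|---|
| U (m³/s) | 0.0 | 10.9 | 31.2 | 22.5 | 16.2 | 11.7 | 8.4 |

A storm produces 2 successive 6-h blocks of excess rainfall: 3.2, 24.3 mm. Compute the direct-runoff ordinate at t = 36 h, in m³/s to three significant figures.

Q ≈ 31.1 m³/s

By discrete convolution, Q_j = Σ (P_i / 10 mm) · U_{j−i}.
At t = 36 h (j=6): Q = (3.2/10)·8.4 + (24.3/10)·11.7 = 31.1 m³/s.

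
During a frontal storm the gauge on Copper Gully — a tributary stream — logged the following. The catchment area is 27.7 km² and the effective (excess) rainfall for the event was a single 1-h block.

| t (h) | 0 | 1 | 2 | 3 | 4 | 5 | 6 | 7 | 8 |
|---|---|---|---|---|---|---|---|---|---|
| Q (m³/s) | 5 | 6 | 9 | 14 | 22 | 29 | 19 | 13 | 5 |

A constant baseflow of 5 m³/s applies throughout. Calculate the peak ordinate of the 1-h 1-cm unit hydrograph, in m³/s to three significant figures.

Direct runoff: 0.0, 1.0, 4.0, 9.0, 17.0, 24.0, 14.0, 8.0, 0.0 m³/s; ΣQ_DR = 77.00 m³/s, peak = 24.0 m³/s.
Runoff depth d = ΣQ_DR·Δt / A = 77.00 × 3600 / (27.7 km²) = 10.01 mm.
The 1-cm UH is the DRH scaled by (10 mm)/d, so U_p = 24.0 × 10/10.01 = 24.0 m³/s.

U_p ≈ 24.0 m³/s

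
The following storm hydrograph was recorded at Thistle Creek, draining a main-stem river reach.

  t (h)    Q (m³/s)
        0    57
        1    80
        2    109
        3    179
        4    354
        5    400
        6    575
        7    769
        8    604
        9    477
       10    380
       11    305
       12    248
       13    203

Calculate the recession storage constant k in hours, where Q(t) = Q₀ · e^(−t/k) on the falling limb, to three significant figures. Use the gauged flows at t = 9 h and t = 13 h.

On the falling limb, Q drops from 477 to 203 m³/s between t = 9 h and t = 13 h (Δt = 4 h).
k = −Δt / ln(Q₂/Q₁) = −4 / ln(203/477) = 4.68 h.

k ≈ 4.68 h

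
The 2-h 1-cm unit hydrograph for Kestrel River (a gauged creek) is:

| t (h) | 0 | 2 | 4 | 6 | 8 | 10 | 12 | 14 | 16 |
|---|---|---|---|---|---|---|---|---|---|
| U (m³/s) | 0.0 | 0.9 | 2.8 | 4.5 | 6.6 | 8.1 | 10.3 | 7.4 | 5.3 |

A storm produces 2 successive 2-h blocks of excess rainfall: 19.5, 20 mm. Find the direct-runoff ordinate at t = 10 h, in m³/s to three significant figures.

Q ≈ 29.0 m³/s

By discrete convolution, Q_j = Σ (P_i / 10 mm) · U_{j−i}.
At t = 10 h (j=5): Q = (19.5/10)·8.1 + (20/10)·6.6 = 29.0 m³/s.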